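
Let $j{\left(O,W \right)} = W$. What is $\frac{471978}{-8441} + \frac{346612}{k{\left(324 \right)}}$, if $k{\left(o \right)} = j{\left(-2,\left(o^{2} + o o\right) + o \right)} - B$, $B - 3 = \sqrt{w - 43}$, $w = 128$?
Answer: $- \frac{297840813320937}{5488479021203} + \frac{86653 \sqrt{85}}{11053683611} \approx -54.266$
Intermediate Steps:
$B = 3 + \sqrt{85}$ ($B = 3 + \sqrt{128 - 43} = 3 + \sqrt{85} \approx 12.22$)
$k{\left(o \right)} = -3 + o - \sqrt{85} + 2 o^{2}$ ($k{\left(o \right)} = \left(\left(o^{2} + o o\right) + o\right) - \left(3 + \sqrt{85}\right) = \left(\left(o^{2} + o^{2}\right) + o\right) - \left(3 + \sqrt{85}\right) = \left(2 o^{2} + o\right) - \left(3 + \sqrt{85}\right) = \left(o + 2 o^{2}\right) - \left(3 + \sqrt{85}\right) = -3 + o - \sqrt{85} + 2 o^{2}$)
$\frac{471978}{-8441} + \frac{346612}{k{\left(324 \right)}} = \frac{471978}{-8441} + \frac{346612}{-3 - \sqrt{85} + 324 \left(1 + 2 \cdot 324\right)} = 471978 \left(- \frac{1}{8441}\right) + \frac{346612}{-3 - \sqrt{85} + 324 \left(1 + 648\right)} = - \frac{471978}{8441} + \frac{346612}{-3 - \sqrt{85} + 324 \cdot 649} = - \frac{471978}{8441} + \frac{346612}{-3 - \sqrt{85} + 210276} = - \frac{471978}{8441} + \frac{346612}{210273 - \sqrt{85}}$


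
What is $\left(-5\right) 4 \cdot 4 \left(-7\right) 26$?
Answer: $14560$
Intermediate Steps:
$\left(-5\right) 4 \cdot 4 \left(-7\right) 26 = \left(-20\right) 4 \left(-7\right) 26 = \left(-80\right) \left(-7\right) 26 = 560 \cdot 26 = 14560$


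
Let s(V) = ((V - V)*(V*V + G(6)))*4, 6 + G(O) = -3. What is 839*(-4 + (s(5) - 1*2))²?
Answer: 30204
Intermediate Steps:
G(O) = -9 (G(O) = -6 - 3 = -9)
s(V) = 0 (s(V) = ((V - V)*(V*V - 9))*4 = (0*(V² - 9))*4 = (0*(-9 + V²))*4 = 0*4 = 0)
839*(-4 + (s(5) - 1*2))² = 839*(-4 + (0 - 1*2))² = 839*(-4 + (0 - 2))² = 839*(-4 - 2)² = 839*(-6)² = 839*36 = 30204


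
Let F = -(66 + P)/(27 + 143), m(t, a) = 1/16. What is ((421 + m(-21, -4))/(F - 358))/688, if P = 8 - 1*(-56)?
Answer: -114529/67137792 ≈ -0.0017059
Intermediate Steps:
m(t, a) = 1/16
P = 64 (P = 8 + 56 = 64)
F = -13/17 (F = -(66 + 64)/(27 + 143) = -130/170 = -1*13/17 = -13/17 ≈ -0.76471)
((421 + m(-21, -4))/(F - 358))/688 = ((421 + 1/16)/(-13/17 - 358))/688 = (6737/(16*(-6099/17)))*(1/688) = ((6737/16)*(-17/6099))*(1/688) = -114529/97584*1/688 = -114529/67137792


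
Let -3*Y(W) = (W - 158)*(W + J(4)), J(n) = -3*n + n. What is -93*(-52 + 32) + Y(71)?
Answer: 3687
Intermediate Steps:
J(n) = -2*n
Y(W) = -(-158 + W)*(-8 + W)/3 (Y(W) = -(W - 158)*(W - 2*4)/3 = -(-158 + W)*(W - 8)/3 = -(-158 + W)*(-8 + W)/3)
-93*(-52 + 32) + Y(71) = -93*(-52 + 32) + (-1264/3 - ⅓*71² + (166/3)*71) = -93*(-20) + (-1264/3 - ⅓*5041 + 11786/3) = 1860 + (-1264/3 - 5041/3 + 11786/3) = 1860 + 1827 = 3687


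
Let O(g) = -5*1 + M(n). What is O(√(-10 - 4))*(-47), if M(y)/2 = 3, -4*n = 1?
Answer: -47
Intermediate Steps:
n = -¼ (n = -¼*1 = -¼ ≈ -0.25000)
M(y) = 6 (M(y) = 2*3 = 6)
O(g) = 1 (O(g) = -5*1 + 6 = -5 + 6 = 1)
O(√(-10 - 4))*(-47) = 1*(-47) = -47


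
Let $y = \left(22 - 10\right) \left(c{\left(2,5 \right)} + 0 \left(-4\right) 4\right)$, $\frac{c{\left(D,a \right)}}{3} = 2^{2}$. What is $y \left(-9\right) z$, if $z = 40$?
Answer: $-51840$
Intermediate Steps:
$c{\left(D,a \right)} = 12$ ($c{\left(D,a \right)} = 3 \cdot 2^{2} = 3 \cdot 4 = 12$)
$y = 144$ ($y = \left(22 - 10\right) \left(12 + 0 \left(-4\right) 4\right) = 12 \left(12 + 0 \cdot 4\right) = 12 \left(12 + 0\right) = 12 \cdot 12 = 144$)
$y \left(-9\right) z = 144 \left(-9\right) 40 = \left(-1296\right) 40 = -51840$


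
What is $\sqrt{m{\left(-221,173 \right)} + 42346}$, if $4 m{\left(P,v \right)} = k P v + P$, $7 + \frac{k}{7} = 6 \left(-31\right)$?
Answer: $\frac{3 \sqrt{5757994}}{2} \approx 3599.4$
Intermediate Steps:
$k = -1351$ ($k = -49 + 7 \cdot 6 \left(-31\right) = -49 + 7 \left(-186\right) = -49 - 1302 = -1351$)
$m{\left(P,v \right)} = \frac{P}{4} - \frac{1351 P v}{4}$ ($m{\left(P,v \right)} = \frac{- 1351 P v + P}{4} = \frac{P - 1351 P v}{4} = \frac{P}{4} - \frac{1351 P v}{4}$)
$\sqrt{m{\left(-221,173 \right)} + 42346} = \sqrt{\frac{1}{4} \left(-221\right) \left(1 - 233723\right) + 42346} = \sqrt{\frac{1}{4} \left(-221\right) \left(-233722\right) + 42346} = \sqrt{\frac{25826281}{2} + 42346} = \sqrt{\frac{25910973}{2}} = \frac{3 \sqrt{5757994}}{2}$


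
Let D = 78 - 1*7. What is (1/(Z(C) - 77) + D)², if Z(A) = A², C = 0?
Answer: 29877156/5929 ≈ 5039.2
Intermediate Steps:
D = 71 (D = 78 - 7 = 71)
(1/(Z(C) - 77) + D)² = (1/(0² - 77) + 71)² = (1/(0 - 77) + 71)² = (1/(-77) + 71)² = (-1/77 + 71)² = (5466/77)² = 29877156/5929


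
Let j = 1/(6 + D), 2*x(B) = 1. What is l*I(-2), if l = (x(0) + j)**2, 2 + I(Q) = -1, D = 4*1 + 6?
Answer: -243/256 ≈ -0.94922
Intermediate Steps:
D = 10 (D = 4 + 6 = 10)
I(Q) = -3 (I(Q) = -2 - 1 = -3)
x(B) = 1/2 (x(B) = (1/2)*1 = 1/2)
j = 1/16 (j = 1/(6 + 10) = 1/16 ≈ 0.062500)
l = 81/256 (l = (1/2 + 1/16)**2 = (9/16)**2 = 81/256 ≈ 0.31641)
l*I(-2) = (81/256)*(-3) = -243/256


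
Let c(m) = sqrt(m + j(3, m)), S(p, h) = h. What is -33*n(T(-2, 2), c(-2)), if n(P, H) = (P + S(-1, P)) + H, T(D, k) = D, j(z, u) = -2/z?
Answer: 132 - 22*I*sqrt(6) ≈ 132.0 - 53.889*I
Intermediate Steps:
c(m) = sqrt(-2/3 + m) (c(m) = sqrt(m - 2/3) = sqrt(-2/3 + m))
n(P, H) = H + 2*P (n(P, H) = (P + P) + H = 2*P + H = H + 2*P)
-33*n(T(-2, 2), c(-2)) = -33*(sqrt(-6 + 9*(-2))/3 + 2*(-2)) = -33*(sqrt(-6 - 18)/3 - 4) = -33*(sqrt(-24)/3 - 4) = -33*((2*I*sqrt(6))/3 - 4) = -33*(2*I*sqrt(6)/3 - 4) = -33*(-4 + 2*I*sqrt(6)/3) = 132 - 22*I*sqrt(6)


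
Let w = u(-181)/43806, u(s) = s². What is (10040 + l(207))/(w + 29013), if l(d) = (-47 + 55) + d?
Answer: 449230530/1270976239 ≈ 0.35345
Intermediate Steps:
l(d) = 8 + d
w = 32761/43806 (w = (-181)²/43806 = 32761*(1/43806) = 32761/43806 ≈ 0.74787)
(10040 + l(207))/(w + 29013) = (10040 + (8 + 207))/(32761/43806 + 29013) = (10040 + 215)/(1270976239/43806) = 10255*(43806/1270976239) = 449230530/1270976239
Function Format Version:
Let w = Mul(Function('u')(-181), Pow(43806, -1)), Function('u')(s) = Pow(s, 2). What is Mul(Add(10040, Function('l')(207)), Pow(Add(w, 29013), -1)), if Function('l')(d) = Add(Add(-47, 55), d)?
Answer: Rational(449230530, 1270976239) ≈ 0.35345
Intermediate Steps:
Function('l')(d) = Add(8, d)
w = Rational(32761, 43806) (w = Mul(Pow(-181, 2), Pow(43806, -1)) = Mul(32761, Rational(1, 43806)) = Rational(32761, 43806) ≈ 0.74787)
Mul(Add(10040, Function('l')(207)), Pow(Add(w, 29013), -1)) = Mul(Add(10040, Add(8, 207)), Pow(Add(Rational(32761, 43806), 29013), -1)) = Mul(Add(10040, 215), Pow(Rational(1270976239, 43806), -1)) = Mul(10255, Rational(43806, 1270976239)) = Rational(449230530, 1270976239)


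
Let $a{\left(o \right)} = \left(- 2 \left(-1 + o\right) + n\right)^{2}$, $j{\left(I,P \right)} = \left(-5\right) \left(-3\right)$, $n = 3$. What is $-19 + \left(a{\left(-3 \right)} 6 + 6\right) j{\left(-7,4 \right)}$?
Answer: $10961$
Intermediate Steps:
$j{\left(I,P \right)} = 15$
$a{\left(o \right)} = \left(5 - 2 o\right)^{2}$ ($a{\left(o \right)} = \left(- 2 \left(-1 + o\right) + 3\right)^{2} = \left(\left(2 - 2 o\right) + 3\right)^{2} = \left(5 - 2 o\right)^{2}$)
$-19 + \left(a{\left(-3 \right)} 6 + 6\right) j{\left(-7,4 \right)} = -19 + \left(\left(5 - -6\right)^{2} \cdot 6 + 6\right) 15 = -19 + \left(\left(5 + 6\right)^{2} \cdot 6 + 6\right) 15 = -19 + \left(11^{2} \cdot 6 + 6\right) 15 = -19 + \left(121 \cdot 6 + 6\right) 15 = -19 + \left(726 + 6\right) 15 = -19 + 732 \cdot 15 = -19 + 10980 = 10961$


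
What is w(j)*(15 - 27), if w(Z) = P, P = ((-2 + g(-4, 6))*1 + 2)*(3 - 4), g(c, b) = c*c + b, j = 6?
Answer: 264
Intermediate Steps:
g(c, b) = b + c² (g(c, b) = c² + b = b + c²)
P = -22 (P = ((-2 + (6 + (-4)²))*1 + 2)*(3 - 4) = ((-2 + (6 + 16))*1 + 2)*(-1) = ((-2 + 22)*1 + 2)*(-1) = (20*1 + 2)*(-1) = (20 + 2)*(-1) = 22*(-1) = -22)
w(Z) = -22
w(j)*(15 - 27) = -22*(15 - 27) = -22*(-12) = 264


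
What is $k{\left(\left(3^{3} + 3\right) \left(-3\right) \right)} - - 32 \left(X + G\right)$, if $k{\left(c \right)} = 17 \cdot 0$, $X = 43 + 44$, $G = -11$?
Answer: $2432$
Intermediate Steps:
$X = 87$
$k{\left(c \right)} = 0$
$k{\left(\left(3^{3} + 3\right) \left(-3\right) \right)} - - 32 \left(X + G\right) = 0 - - 32 \left(87 - 11\right) = 0 - \left(-32\right) 76 = 0 - -2432 = 0 + 2432 = 2432$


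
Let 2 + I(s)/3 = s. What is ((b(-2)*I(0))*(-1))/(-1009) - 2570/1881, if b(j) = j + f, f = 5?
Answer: -2626988/1897929 ≈ -1.3841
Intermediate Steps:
I(s) = -6 + 3*s
b(j) = 5 + j (b(j) = j + 5 = 5 + j)
((b(-2)*I(0))*(-1))/(-1009) - 2570/1881 = (((5 - 2)*(-6 + 3*0))*(-1))/(-1009) - 2570/1881 = ((3*(-6 + 0))*(-1))*(-1/1009) - 2570*1/1881 = ((3*(-6))*(-1))*(-1/1009) - 2570/1881 = -18*(-1)*(-1/1009) - 2570/1881 = 18*(-1/1009) - 2570/1881 = -18/1009 - 2570/1881 = -2626988/1897929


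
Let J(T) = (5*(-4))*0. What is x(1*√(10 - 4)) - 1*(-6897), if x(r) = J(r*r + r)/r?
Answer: 6897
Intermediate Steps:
J(T) = 0 (J(T) = -20*0 = 0)
x(r) = 0 (x(r) = 0/r = 0)
x(1*√(10 - 4)) - 1*(-6897) = 0 - 1*(-6897) = 0 + 6897 = 6897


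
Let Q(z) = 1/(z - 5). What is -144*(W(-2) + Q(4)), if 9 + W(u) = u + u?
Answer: 2016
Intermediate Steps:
W(u) = -9 + 2*u (W(u) = -9 + (u + u) = -9 + 2*u)
Q(z) = 1/(-5 + z)
-144*(W(-2) + Q(4)) = -144*((-9 + 2*(-2)) + 1/(-5 + 4)) = -144*((-9 - 4) + 1/(-1)) = -144*(-13 - 1) = -144*(-14) = 2016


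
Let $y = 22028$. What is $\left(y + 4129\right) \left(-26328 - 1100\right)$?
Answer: $-717434196$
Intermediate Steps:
$\left(y + 4129\right) \left(-26328 - 1100\right) = \left(22028 + 4129\right) \left(-26328 - 1100\right) = 26157 \left(-26328 - 1100\right) = 26157 \left(-27428\right) = -717434196$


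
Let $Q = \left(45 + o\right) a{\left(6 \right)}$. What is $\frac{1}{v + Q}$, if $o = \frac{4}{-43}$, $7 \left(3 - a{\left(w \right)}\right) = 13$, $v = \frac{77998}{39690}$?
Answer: $\frac{853335}{45472037} \approx 0.018766$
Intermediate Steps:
$v = \frac{38999}{19845}$ ($v = 77998 \cdot \frac{1}{39690} = \frac{38999}{19845} \approx 1.9652$)
$a{\left(w \right)} = \frac{8}{7}$ ($a{\left(w \right)} = 3 - \frac{13}{7} = \frac{8}{7}$)
$o = - \frac{4}{43}$ ($o = 4 \left(- \frac{1}{43}\right) = - \frac{4}{43} \approx -0.093023$)
$Q = \frac{15448}{301}$ ($Q = \left(45 - \frac{4}{43}\right) \frac{8}{7} = \frac{1931}{43} \cdot \frac{8}{7} = \frac{15448}{301} \approx 51.322$)
$\frac{1}{v + Q} = \frac{1}{\frac{38999}{19845} + \frac{15448}{301}} = \frac{1}{\frac{45472037}{853335}} = \frac{853335}{45472037}$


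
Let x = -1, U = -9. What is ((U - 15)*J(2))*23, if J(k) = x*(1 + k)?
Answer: 1656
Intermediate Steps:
J(k) = -1 - k (J(k) = -(1 + k) = -1 - k)
((U - 15)*J(2))*23 = ((-9 - 15)*(-1 - 1*2))*23 = -24*(-1 - 2)*23 = -24*(-3)*23 = 72*23 = 1656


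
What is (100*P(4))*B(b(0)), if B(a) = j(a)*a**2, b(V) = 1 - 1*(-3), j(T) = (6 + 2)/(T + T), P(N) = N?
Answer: 6400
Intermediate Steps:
j(T) = 4/T (j(T) = 8/((2*T)) = 8*(1/(2*T)) = 4/T)
b(V) = 4 (b(V) = 1 + 3 = 4)
B(a) = 4*a (B(a) = (4/a)*a**2 = 4*a)
(100*P(4))*B(b(0)) = (100*4)*(4*4) = 400*16 = 6400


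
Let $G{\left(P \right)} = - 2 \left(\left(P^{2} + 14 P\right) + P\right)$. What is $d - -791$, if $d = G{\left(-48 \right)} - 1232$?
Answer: $-3609$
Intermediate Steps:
$G{\left(P \right)} = - 30 P - 2 P^{2}$ ($G{\left(P \right)} = - 2 \left(P^{2} + 15 P\right) = - 30 P - 2 P^{2}$)
$d = -4400$ ($d = \left(-2\right) \left(-48\right) \left(15 - 48\right) - 1232 = \left(-2\right) \left(-48\right) \left(-33\right) - 1232 = -3168 - 1232 = -4400$)
$d - -791 = -4400 - -791 = -4400 + 791 = -3609$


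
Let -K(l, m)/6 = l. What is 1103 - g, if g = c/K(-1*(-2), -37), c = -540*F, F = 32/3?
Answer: 623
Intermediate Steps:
K(l, m) = -6*l
F = 32/3 (F = 32*(1/3) = 32/3 ≈ 10.667)
c = -5760 (c = -540*32/3 = -5760)
g = 480 (g = -5760/((-(-6)*(-2))) = -5760/((-6*2)) = -5760/(-12) = -5760*(-1/12) = 480)
1103 - g = 1103 - 1*480 = 1103 - 480 = 623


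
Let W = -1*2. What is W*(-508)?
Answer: 1016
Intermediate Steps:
W = -2
W*(-508) = -2*(-508) = 1016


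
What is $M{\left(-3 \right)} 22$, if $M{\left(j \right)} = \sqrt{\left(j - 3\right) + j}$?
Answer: $66 i \approx 66.0 i$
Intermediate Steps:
$M{\left(j \right)} = \sqrt{-3 + 2 j}$ ($M{\left(j \right)} = \sqrt{\left(-3 + j\right) + j} = \sqrt{-3 + 2 j}$)
$M{\left(-3 \right)} 22 = \sqrt{-3 + 2 \left(-3\right)} 22 = \sqrt{-3 - 6} \cdot 22 = \sqrt{-9} \cdot 22 = 3 i 22 = 66 i$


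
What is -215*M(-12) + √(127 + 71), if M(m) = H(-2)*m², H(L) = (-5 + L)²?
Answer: -1517040 + 3*√22 ≈ -1.5170e+6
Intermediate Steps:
M(m) = 49*m² (M(m) = (-5 - 2)²*m² = (-7)²*m² = 49*m²)
-215*M(-12) + √(127 + 71) = -10535*(-12)² + √(127 + 71) = -10535*144 + √198 = -215*7056 + 3*√22 = -1517040 + 3*√22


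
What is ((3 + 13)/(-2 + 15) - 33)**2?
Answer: 170569/169 ≈ 1009.3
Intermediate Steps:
((3 + 13)/(-2 + 15) - 33)**2 = (16/13 - 33)**2 = (-413/13)**2 = 170569/169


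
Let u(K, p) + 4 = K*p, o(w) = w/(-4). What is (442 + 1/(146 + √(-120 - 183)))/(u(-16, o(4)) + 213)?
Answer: 3185248/1621425 - I*√303/4864275 ≈ 1.9645 - 3.5785e-6*I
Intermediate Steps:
o(w) = -w/4 (o(w) = w*(-¼) = -w/4)
u(K, p) = -4 + K*p
(442 + 1/(146 + √(-120 - 183)))/(u(-16, o(4)) + 213) = (442 + 1/(146 + √(-120 - 183)))/((-4 - (-4)*4) + 213) = (442 + 1/(146 + √(-303)))/((-4 - 16*(-1)) + 213) = (442 + 1/(146 + I*√303))/((-4 + 16) + 213) = (442 + 1/(146 + I*√303))/(12 + 213) = (442 + 1/(146 + I*√303))/225 = (442 + 1/(146 + I*√303))*(1/225) = 442/225 + 1/(225*(146 + I*√303))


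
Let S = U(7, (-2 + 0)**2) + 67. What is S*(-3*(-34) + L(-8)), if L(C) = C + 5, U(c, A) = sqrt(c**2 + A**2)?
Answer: 6633 + 99*sqrt(65) ≈ 7431.2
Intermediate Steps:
U(c, A) = sqrt(A**2 + c**2)
L(C) = 5 + C
S = 67 + sqrt(65) (S = sqrt(((-2 + 0)**2)**2 + 7**2) + 67 = sqrt(((-2)**2)**2 + 49) + 67 = sqrt(4**2 + 49) + 67 = sqrt(16 + 49) + 67 = sqrt(65) + 67 = 67 + sqrt(65) ≈ 75.062)
S*(-3*(-34) + L(-8)) = (67 + sqrt(65))*(-3*(-34) + (5 - 8)) = (67 + sqrt(65))*(102 - 3) = (67 + sqrt(65))*99 = 6633 + 99*sqrt(65)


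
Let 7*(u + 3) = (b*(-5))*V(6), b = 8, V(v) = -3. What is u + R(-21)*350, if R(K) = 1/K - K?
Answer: 154297/21 ≈ 7347.5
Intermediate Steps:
u = 99/7 (u = -3 + ((8*(-5))*(-3))/7 = -3 + (-40*(-3))/7 = -3 + (1/7)*120 = -3 + 120/7 = 99/7 ≈ 14.143)
u + R(-21)*350 = 99/7 + (1/(-21) - 1*(-21))*350 = 99/7 + (-1/21 + 21)*350 = 99/7 + (440/21)*350 = 99/7 + 22000/3 = 154297/21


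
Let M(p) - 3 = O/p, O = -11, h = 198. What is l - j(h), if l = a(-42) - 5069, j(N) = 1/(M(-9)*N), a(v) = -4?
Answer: -4241029/836 ≈ -5073.0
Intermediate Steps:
M(p) = 3 - 11/p
j(N) = 9/(38*N) (j(N) = 1/((3 - 11/(-9))*N) = 1/((3 - 11*(-1/9))*N) = 1/((3 + 11/9)*N) = 1/((38/9)*N) = 9/(38*N))
l = -5073 (l = -4 - 5069 = -5073)
l - j(h) = -5073 - 9/(38*198) = -5073 - 1*1/836 = -5073 - 1/836 = -4241029/836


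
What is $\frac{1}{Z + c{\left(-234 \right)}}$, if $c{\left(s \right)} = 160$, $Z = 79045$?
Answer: $\frac{1}{79205} \approx 1.2625 \cdot 10^{-5}$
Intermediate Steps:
$\frac{1}{Z + c{\left(-234 \right)}} = \frac{1}{79045 + 160} = \frac{1}{79205}$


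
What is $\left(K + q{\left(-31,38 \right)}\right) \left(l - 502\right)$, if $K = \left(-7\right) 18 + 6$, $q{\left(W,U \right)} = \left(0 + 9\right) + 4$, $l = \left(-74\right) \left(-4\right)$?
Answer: $22042$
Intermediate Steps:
$l = 296$
$q{\left(W,U \right)} = 13$ ($q{\left(W,U \right)} = 9 + 4 = 13$)
$K = -120$ ($K = -126 + 6 = -120$)
$\left(K + q{\left(-31,38 \right)}\right) \left(l - 502\right) = \left(-120 + 13\right) \left(296 - 502\right) = \left(-107\right) \left(-206\right) = 22042$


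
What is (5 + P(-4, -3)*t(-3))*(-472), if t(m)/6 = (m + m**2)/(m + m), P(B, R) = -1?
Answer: -5192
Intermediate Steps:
t(m) = 3*(m + m**2)/m (t(m) = 6*((m + m**2)/(m + m)) = 6*((m + m**2)/((2*m))) = 6*((m + m**2)*(1/(2*m))) = 6*((m + m**2)/(2*m)) = 3*(m + m**2)/m)
(5 + P(-4, -3)*t(-3))*(-472) = (5 - (3 + 3*(-3)))*(-472) = (5 - (3 - 9))*(-472) = (5 - 1*(-6))*(-472) = (5 + 6)*(-472) = 11*(-472) = -5192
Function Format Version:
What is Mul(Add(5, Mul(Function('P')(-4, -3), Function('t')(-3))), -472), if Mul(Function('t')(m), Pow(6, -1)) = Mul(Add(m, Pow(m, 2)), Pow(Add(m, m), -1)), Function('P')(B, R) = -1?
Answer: -5192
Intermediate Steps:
Function('t')(m) = Mul(3, Pow(m, -1), Add(m, Pow(m, 2))) (Function('t')(m) = Mul(6, Mul(Add(m, Pow(m, 2)), Pow(Add(m, m), -1))) = Mul(6, Mul(Add(m, Pow(m, 2)), Pow(Mul(2, m), -1))) = Mul(6, Mul(Add(m, Pow(m, 2)), Mul(Rational(1, 2), Pow(m, -1)))) = Mul(6, Mul(Rational(1, 2), Pow(m, -1), Add(m, Pow(m, 2)))) = Mul(3, Pow(m, -1), Add(m, Pow(m, 2))))
Mul(Add(5, Mul(Function('P')(-4, -3), Function('t')(-3))), -472) = Mul(Add(5, Mul(-1, Add(3, Mul(3, -3)))), -472) = Mul(Add(5, Mul(-1, Add(3, -9))), -472) = Mul(Add(5, Mul(-1, -6)), -472) = Mul(Add(5, 6), -472) = Mul(11, -472) = -5192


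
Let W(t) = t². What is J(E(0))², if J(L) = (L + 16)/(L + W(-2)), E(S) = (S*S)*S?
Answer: 16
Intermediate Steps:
E(S) = S³ (E(S) = S²*S = S³)
J(L) = (16 + L)/(4 + L) (J(L) = (L + 16)/(L + (-2)²) = (16 + L)/(L + 4) = (16 + L)/(4 + L))
J(E(0))² = ((16 + 0³)/(4 + 0³))² = ((16 + 0)/(4 + 0))² = (16/4)² = ((¼)*16)² = 4² = 16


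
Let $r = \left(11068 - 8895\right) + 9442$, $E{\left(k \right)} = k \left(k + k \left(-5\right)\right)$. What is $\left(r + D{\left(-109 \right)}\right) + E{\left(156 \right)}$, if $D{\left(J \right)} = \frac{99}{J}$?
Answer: $- \frac{9344560}{109} \approx -85730.0$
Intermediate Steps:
$E{\left(k \right)} = - 4 k^{2}$ ($E{\left(k \right)} = k \left(k - 5 k\right) = k \left(- 4 k\right) = - 4 k^{2}$)
$r = 11615$ ($r = 2173 + 9442 = 11615$)
$\left(r + D{\left(-109 \right)}\right) + E{\left(156 \right)} = \left(11615 + \frac{99}{-109}\right) - 4 \cdot 156^{2} = \left(11615 + 99 \left(- \frac{1}{109}\right)\right) - 97344 = \left(11615 - \frac{99}{109}\right) - 97344 = \frac{1265936}{109} - 97344 = - \frac{9344560}{109}$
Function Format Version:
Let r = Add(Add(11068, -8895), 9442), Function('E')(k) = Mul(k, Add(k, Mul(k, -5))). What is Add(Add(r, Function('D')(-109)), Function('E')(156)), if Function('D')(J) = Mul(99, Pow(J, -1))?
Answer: Rational(-9344560, 109) ≈ -85730.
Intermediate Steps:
Function('E')(k) = Mul(-4, Pow(k, 2)) (Function('E')(k) = Mul(k, Add(k, Mul(-5, k))) = Mul(k, Mul(-4, k)) = Mul(-4, Pow(k, 2)))
r = 11615 (r = Add(2173, 9442) = 11615)
Add(Add(r, Function('D')(-109)), Function('E')(156)) = Add(Add(11615, Mul(99, Pow(-109, -1))), Mul(-4, Pow(156, 2))) = Add(Add(11615, Mul(99, Rational(-1, 109))), Mul(-4, 24336)) = Add(Add(11615, Rational(-99, 109)), -97344) = Add(Rational(1265936, 109), -97344) = Rational(-9344560, 109)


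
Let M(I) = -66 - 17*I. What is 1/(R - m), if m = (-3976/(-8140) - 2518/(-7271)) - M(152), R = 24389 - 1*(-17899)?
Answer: 1345135/53317338266 ≈ 2.5229e-5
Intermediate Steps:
R = 42288 (R = 24389 + 17899 = 42288)
m = 3565730614/1345135 (m = (-3976/(-8140) - 2518/(-7271)) - (-66 - 17*152) = (-3976*(-1/8140) - 2518*(-1/7271)) - (-66 - 2584) = (994/2035 + 2518/7271) - 1*(-2650) = 1122864/1345135 + 2650 = 3565730614/1345135 ≈ 2650.8)
1/(R - m) = 1/(42288 - 1*3565730614/1345135) = 1/(42288 - 3565730614/1345135) = 1/(53317338266/1345135) = 1345135/53317338266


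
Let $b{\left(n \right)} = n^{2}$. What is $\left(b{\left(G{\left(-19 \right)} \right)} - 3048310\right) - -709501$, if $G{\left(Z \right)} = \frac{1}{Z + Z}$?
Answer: $- \frac{3377240195}{1444} \approx -2.3388 \cdot 10^{6}$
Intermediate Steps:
$G{\left(Z \right)} = \frac{1}{2 Z}$
$\left(b{\left(G{\left(-19 \right)} \right)} - 3048310\right) - -709501 = \left(\left(\frac{1}{2 \left(-19\right)}\right)^{2} - 3048310\right) - -709501 = \left(\left(\frac{1}{2} \left(- \frac{1}{19}\right)\right)^{2} - 3048310\right) + \left(-484620 + 1194121\right) = \left(\left(- \frac{1}{38}\right)^{2} - 3048310\right) + 709501 = \left(\frac{1}{1444} - 3048310\right) + 709501 = - \frac{4401759639}{1444} + 709501 = - \frac{3377240195}{1444}$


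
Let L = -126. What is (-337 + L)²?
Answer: 214369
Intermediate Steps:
(-337 + L)² = (-337 - 126)² = (-463)² = 214369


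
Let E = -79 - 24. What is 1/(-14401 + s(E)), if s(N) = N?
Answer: -1/14504 ≈ -6.8947e-5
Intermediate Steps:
E = -103
1/(-14401 + s(E)) = 1/(-14401 - 103) = 1/(-14504) = -1/14504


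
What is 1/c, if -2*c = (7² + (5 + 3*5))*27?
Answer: -2/1863 ≈ -0.0010735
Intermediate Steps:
c = -1863/2 (c = -(7² + (5 + 3*5))*27/2 = -(49 + (5 + 15))*27/2 = -(49 + 20)*27/2 = -69*27/2 = -½*1863 = -1863/2 ≈ -931.50)
1/c = 1/(-1863/2) = -2/1863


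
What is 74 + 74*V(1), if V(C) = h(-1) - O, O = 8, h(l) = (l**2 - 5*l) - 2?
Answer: -222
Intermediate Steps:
h(l) = -2 + l**2 - 5*l
V(C) = -4 (V(C) = (-2 + (-1)**2 - 5*(-1)) - 1*8 = (-2 + 1 + 5) - 8 = 4 - 8 = -4)
74 + 74*V(1) = 74 + 74*(-4) = 74 - 296 = -222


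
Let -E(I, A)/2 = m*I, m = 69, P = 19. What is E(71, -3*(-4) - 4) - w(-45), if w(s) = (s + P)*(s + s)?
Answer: -12138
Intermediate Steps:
w(s) = 2*s*(19 + s) (w(s) = (s + 19)*(s + s) = (19 + s)*(2*s) = 2*s*(19 + s))
E(I, A) = -138*I
E(71, -3*(-4) - 4) - w(-45) = -138*71 - 2*(-45)*(19 - 45) = -9798 - 2*(-45)*(-26) = -9798 - 1*2340 = -9798 - 2340 = -12138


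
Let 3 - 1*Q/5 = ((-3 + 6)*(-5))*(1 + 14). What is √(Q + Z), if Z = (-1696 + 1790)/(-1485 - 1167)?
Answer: √2004372318/1326 ≈ 33.763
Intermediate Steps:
Z = -47/1326 (Z = 94/(-2652) = 94*(-1/2652) = -47/1326 ≈ -0.035445)
Q = 1140 (Q = 15 - 5*(-3 + 6)*(-5)*(1 + 14) = 15 - 5*3*(-5)*15 = 15 - (-75)*15 = 15 - 5*(-225) = 15 + 1125 = 1140)
√(Q + Z) = √(1140 - 47/1326) = √(1511593/1326) = √2004372318/1326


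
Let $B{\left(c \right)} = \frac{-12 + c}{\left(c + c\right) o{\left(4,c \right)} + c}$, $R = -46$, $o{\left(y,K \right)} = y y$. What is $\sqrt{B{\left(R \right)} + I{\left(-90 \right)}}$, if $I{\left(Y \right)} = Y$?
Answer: $\frac{i \sqrt{51825279}}{759} \approx 9.4848 i$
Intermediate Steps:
$o{\left(y,K \right)} = y^{2}$
$B{\left(c \right)} = \frac{-12 + c}{33 c}$ ($B{\left(c \right)} = \frac{-12 + c}{\left(c + c\right) 4^{2} + c} = \frac{-12 + c}{2 c 16 + c} = \frac{-12 + c}{32 c + c} = \frac{-12 + c}{33 c}$)
$\sqrt{B{\left(R \right)} + I{\left(-90 \right)}} = \sqrt{\frac{-12 - 46}{33 \left(-46\right)} - 90} = \sqrt{\frac{1}{33} \left(- \frac{1}{46}\right) \left(-58\right) - 90} = \sqrt{\frac{29}{759} - 90} = \sqrt{- \frac{68281}{759}} = \frac{i \sqrt{51825279}}{759}$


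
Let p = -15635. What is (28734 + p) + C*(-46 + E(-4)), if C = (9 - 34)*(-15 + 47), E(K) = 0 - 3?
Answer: 52299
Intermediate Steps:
E(K) = -3
C = -800 (C = -25*32 = -800)
(28734 + p) + C*(-46 + E(-4)) = (28734 - 15635) - 800*(-46 - 3) = 13099 - 800*(-49) = 13099 + 39200 = 52299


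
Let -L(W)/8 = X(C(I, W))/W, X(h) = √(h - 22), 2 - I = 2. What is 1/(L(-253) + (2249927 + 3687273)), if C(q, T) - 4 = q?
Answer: 23752139675/141021203678410072 - 759*I*√2/282042407356820144 ≈ 1.6843e-7 - 3.8058e-15*I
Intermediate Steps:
I = 0 (I = 2 - 1*2 = 2 - 2 = 0)
C(q, T) = 4 + q
X(h) = √(-22 + h)
L(W) = -24*I*√2/W (L(W) = -8*√(-22 + (4 + 0))/W = -8*√(-22 + 4)/W = -8*√(-18)/W = -8*3*I*√2/W = -24*I*√2/W)
1/(L(-253) + (2249927 + 3687273)) = 1/(-24*I*√2/(-253) + (2249927 + 3687273)) = 1/(-24*I*√2*(-1/253) + 5937200) = 1/(24*I*√2/253 + 5937200) = 1/(5937200 + 24*I*√2/253)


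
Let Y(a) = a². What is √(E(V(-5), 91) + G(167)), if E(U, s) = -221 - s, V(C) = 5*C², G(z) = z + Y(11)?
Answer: 2*I*√6 ≈ 4.899*I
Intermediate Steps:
G(z) = 121 + z (G(z) = z + 11² = z + 121 = 121 + z)
√(E(V(-5), 91) + G(167)) = √((-221 - 1*91) + (121 + 167)) = √((-221 - 91) + 288) = √(-312 + 288) = √(-24) = 2*I*√6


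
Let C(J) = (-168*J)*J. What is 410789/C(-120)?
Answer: -410789/2419200 ≈ -0.16980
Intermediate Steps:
C(J) = -168*J²
410789/C(-120) = 410789/((-168*(-120)²)) = 410789/((-168*14400)) = 410789/(-2419200) = 410789*(-1/2419200) = -410789/2419200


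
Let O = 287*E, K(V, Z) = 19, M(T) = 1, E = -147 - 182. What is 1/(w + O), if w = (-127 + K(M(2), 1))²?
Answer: -1/82759 ≈ -1.2083e-5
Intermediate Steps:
E = -329
w = 11664 (w = (-127 + 19)² = (-108)² = 11664)
O = -94423 (O = 287*(-329) = -94423)
1/(w + O) = 1/(11664 - 94423) = 1/(-82759) = -1/82759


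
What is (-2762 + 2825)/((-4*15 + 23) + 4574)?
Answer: 63/4537 ≈ 0.013886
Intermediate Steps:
(-2762 + 2825)/((-4*15 + 23) + 4574) = 63/((-60 + 23) + 4574) = 63/(-37 + 4574) = 63/4537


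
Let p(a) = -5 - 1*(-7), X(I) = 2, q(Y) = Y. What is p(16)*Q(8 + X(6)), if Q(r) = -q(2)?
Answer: -4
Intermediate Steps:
p(a) = 2 (p(a) = -5 + 7 = 2)
Q(r) = -2 (Q(r) = -1*2 = -2)
p(16)*Q(8 + X(6)) = 2*(-2) = -4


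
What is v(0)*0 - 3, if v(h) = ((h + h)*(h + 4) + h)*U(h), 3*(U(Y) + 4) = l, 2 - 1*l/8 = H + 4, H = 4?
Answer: -3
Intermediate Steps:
l = -48 (l = 16 - 8*(4 + 4) = 16 - 8*8 = 16 - 64 = -48)
U(Y) = -20 (U(Y) = -4 + (1/3)*(-48) = -4 - 16 = -20)
v(h) = -20*h - 40*h*(4 + h) (v(h) = ((h + h)*(h + 4) + h)*(-20) = ((2*h)*(4 + h) + h)*(-20) = (2*h*(4 + h) + h)*(-20) = (h + 2*h*(4 + h))*(-20) = -20*h - 40*h*(4 + h))
v(0)*0 - 3 = -20*0*(9 + 2*0)*0 - 3 = -20*0*(9 + 0)*0 - 3 = -20*0*9*0 - 3 = 0*0 - 3 = 0 - 3 = -3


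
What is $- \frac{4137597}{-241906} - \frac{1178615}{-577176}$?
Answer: $\frac{1336617863131}{69811168728} \approx 19.146$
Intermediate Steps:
$- \frac{4137597}{-241906} - \frac{1178615}{-577176} = \left(-4137597\right) \left(- \frac{1}{241906}\right) - - \frac{1178615}{577176} = \frac{4137597}{241906} + \frac{1178615}{577176} = \frac{1336617863131}{69811168728}$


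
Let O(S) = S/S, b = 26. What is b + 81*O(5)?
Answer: 107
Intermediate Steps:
O(S) = 1
b + 81*O(5) = 26 + 81*1 = 26 + 81 = 107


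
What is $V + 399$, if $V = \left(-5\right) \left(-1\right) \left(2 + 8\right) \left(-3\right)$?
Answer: $249$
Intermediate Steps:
$V = -150$ ($V = 5 \cdot 10 \left(-3\right) = 50 \left(-3\right) = -150$)
$V + 399 = -150 + 399 = 249$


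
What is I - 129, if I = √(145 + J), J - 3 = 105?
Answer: -129 + √253 ≈ -113.09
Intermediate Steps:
J = 108 (J = 3 + 105 = 108)
I = √253 (I = √(145 + 108) = √253 ≈ 15.906)
I - 129 = √253 - 129 = -129 + √253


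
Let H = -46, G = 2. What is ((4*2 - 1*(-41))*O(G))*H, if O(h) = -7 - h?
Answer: 20286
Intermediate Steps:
((4*2 - 1*(-41))*O(G))*H = ((4*2 - 1*(-41))*(-7 - 1*2))*(-46) = ((8 + 41)*(-7 - 2))*(-46) = (49*(-9))*(-46) = -441*(-46) = 20286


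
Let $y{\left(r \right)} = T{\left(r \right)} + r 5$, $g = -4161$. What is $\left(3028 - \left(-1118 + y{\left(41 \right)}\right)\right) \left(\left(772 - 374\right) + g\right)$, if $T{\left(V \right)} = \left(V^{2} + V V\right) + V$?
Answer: $-2024494$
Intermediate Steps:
$T{\left(V \right)} = V + 2 V^{2}$ ($T{\left(V \right)} = \left(V^{2} + V^{2}\right) + V = 2 V^{2} + V = V + 2 V^{2}$)
$y{\left(r \right)} = 5 r + r \left(1 + 2 r\right)$ ($y{\left(r \right)} = r \left(1 + 2 r\right) + r 5 = r \left(1 + 2 r\right) + 5 r = 5 r + r \left(1 + 2 r\right)$)
$\left(3028 - \left(-1118 + y{\left(41 \right)}\right)\right) \left(\left(772 - 374\right) + g\right) = \left(3028 + \left(\left(584 + 534\right) - 2 \cdot 41 \left(3 + 41\right)\right)\right) \left(\left(772 - 374\right) - 4161\right) = \left(3028 + \left(1118 - 2 \cdot 41 \cdot 44\right)\right) \left(\left(772 - 374\right) - 4161\right) = \left(3028 + \left(1118 - 3608\right)\right) \left(398 - 4161\right) = \left(3028 + \left(1118 - 3608\right)\right) \left(-3763\right) = \left(3028 - 2490\right) \left(-3763\right) = 538 \left(-3763\right) = -2024494$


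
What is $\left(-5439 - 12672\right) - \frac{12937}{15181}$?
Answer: $- \frac{16173884}{893} \approx -18112.0$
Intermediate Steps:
$\left(-5439 - 12672\right) - \frac{12937}{15181} = -18111 - \frac{761}{893} = - \frac{16173884}{893}$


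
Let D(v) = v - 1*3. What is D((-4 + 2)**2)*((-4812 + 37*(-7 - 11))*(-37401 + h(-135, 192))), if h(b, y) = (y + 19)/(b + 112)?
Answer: 4713457452/23 ≈ 2.0493e+8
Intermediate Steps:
h(b, y) = (19 + y)/(112 + b)
D(v) = -3 + v (D(v) = v - 3 = -3 + v)
D((-4 + 2)**2)*((-4812 + 37*(-7 - 11))*(-37401 + h(-135, 192))) = (-3 + (-4 + 2)**2)*((-4812 + 37*(-7 - 11))*(-37401 + (19 + 192)/(112 - 135))) = (-3 + (-2)**2)*((-4812 + 37*(-18))*(-37401 + 211/(-23))) = (-3 + 4)*((-4812 - 666)*(-37401 - 1/23*211)) = 1*(-5478*(-37401 - 211/23)) = 1*(-5478*(-860434/23)) = 1*(4713457452/23) = 4713457452/23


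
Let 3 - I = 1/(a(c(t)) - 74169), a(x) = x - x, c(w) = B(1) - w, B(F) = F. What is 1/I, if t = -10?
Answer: 74169/222508 ≈ 0.33333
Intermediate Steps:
c(w) = 1 - w
a(x) = 0
I = 222508/74169 (I = 3 - 1/(0 - 74169) = 3 - 1/(-74169) = 3 - 1*(-1/74169) = 3 + 1/74169 = 222508/74169 ≈ 3.0000)
1/I = 1/(222508/74169) = 74169/222508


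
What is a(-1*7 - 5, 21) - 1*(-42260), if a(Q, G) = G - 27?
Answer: 42254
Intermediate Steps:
a(Q, G) = -27 + G
a(-1*7 - 5, 21) - 1*(-42260) = (-27 + 21) - 1*(-42260) = -6 + 42260 = 42254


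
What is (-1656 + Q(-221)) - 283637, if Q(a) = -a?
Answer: -285072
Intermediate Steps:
(-1656 + Q(-221)) - 283637 = (-1656 - 1*(-221)) - 283637 = (-1656 + 221) - 283637 = -1435 - 283637 = -285072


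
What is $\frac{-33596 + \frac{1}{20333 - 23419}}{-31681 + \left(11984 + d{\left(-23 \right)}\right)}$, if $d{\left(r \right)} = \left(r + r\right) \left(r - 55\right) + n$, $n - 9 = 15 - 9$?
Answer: $\frac{103677257}{49666084} \approx 2.0875$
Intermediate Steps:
$n = 15$ ($n = 9 + \left(15 - 9\right) = 9 + 6 = 15$)
$d{\left(r \right)} = 15 + 2 r \left(-55 + r\right)$ ($d{\left(r \right)} = \left(r + r\right) \left(r - 55\right) + 15 = 2 r \left(-55 + r\right) + 15 = 15 + 2 r \left(-55 + r\right)$)
$\frac{-33596 + \frac{1}{20333 - 23419}}{-31681 + \left(11984 + d{\left(-23 \right)}\right)} = \frac{-33596 + \frac{1}{20333 - 23419}}{-31681 + \left(11984 + \left(15 - -2530 + 2 \left(-23\right)^{2}\right)\right)} = \frac{-33596 + \frac{1}{-3086}}{-31681 + \left(11984 + \left(15 + 2530 + 2 \cdot 529\right)\right)} = \frac{-33596 - \frac{1}{3086}}{-31681 + \left(11984 + \left(15 + 2530 + 1058\right)\right)} = - \frac{103677257}{3086 \left(-31681 + \left(11984 + 3603\right)\right)} = - \frac{103677257}{3086 \left(-31681 + 15587\right)} = - \frac{103677257}{3086 \left(-16094\right)} = \left(- \frac{103677257}{3086}\right) \left(- \frac{1}{16094}\right) = \frac{103677257}{49666084}$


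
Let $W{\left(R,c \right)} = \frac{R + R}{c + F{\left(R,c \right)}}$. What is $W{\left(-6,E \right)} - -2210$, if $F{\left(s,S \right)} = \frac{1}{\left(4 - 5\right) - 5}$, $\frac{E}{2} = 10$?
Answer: $\frac{262918}{119} \approx 2209.4$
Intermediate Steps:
$E = 20$ ($E = 2 \cdot 10 = 20$)
$F{\left(s,S \right)} = - \frac{1}{6}$ ($F{\left(s,S \right)} = \frac{1}{\left(4 - 5\right) - 5} = \frac{1}{-1 - 5} = \frac{1}{-6} = - \frac{1}{6}$)
$W{\left(R,c \right)} = \frac{2 R}{- \frac{1}{6} + c}$ ($W{\left(R,c \right)} = \frac{R + R}{c - \frac{1}{6}} = \frac{2 R}{- \frac{1}{6} + c}$)
$W{\left(-6,E \right)} - -2210 = 12 \left(-6\right) \frac{1}{-1 + 6 \cdot 20} - -2210 = 12 \left(-6\right) \frac{1}{-1 + 120} + 2210 = 12 \left(-6\right) \frac{1}{119} + 2210 = - \frac{72}{119} + 2210 = \frac{262918}{119}$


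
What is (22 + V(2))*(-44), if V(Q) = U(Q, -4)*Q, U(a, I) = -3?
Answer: -704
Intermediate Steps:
V(Q) = -3*Q
(22 + V(2))*(-44) = (22 - 3*2)*(-44) = (22 - 6)*(-44) = 16*(-44) = -704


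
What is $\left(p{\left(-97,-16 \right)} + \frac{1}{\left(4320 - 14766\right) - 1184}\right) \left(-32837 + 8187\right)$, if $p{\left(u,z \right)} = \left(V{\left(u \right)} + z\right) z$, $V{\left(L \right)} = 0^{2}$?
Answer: $- \frac{7338992735}{1163} \approx -6.3104 \cdot 10^{6}$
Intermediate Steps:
$V{\left(L \right)} = 0$
$p{\left(u,z \right)} = z^{2}$ ($p{\left(u,z \right)} = \left(0 + z\right) z = z z = z^{2}$)
$\left(p{\left(-97,-16 \right)} + \frac{1}{\left(4320 - 14766\right) - 1184}\right) \left(-32837 + 8187\right) = \left(\left(-16\right)^{2} + \frac{1}{\left(4320 - 14766\right) - 1184}\right) \left(-32837 + 8187\right) = \left(256 + \frac{1}{\left(4320 - 14766\right) - 1184}\right) \left(-24650\right) = \left(256 + \frac{1}{-10446 - 1184}\right) \left(-24650\right) = \left(256 + \frac{1}{-11630}\right) \left(-24650\right) = \left(256 - \frac{1}{11630}\right) \left(-24650\right) = \frac{2977279}{11630} \left(-24650\right) = - \frac{7338992735}{1163}$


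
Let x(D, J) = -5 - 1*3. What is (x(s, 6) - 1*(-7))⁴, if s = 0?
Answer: 1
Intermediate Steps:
x(D, J) = -8 (x(D, J) = -5 - 3 = -8)
(x(s, 6) - 1*(-7))⁴ = (-8 - 1*(-7))⁴ = (-8 + 7)⁴ = (-1)⁴ = 1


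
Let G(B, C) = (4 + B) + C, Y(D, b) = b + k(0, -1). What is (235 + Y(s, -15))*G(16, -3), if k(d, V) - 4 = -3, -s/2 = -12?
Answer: 3757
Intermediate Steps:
s = 24 (s = -2*(-12) = 24)
k(d, V) = 1 (k(d, V) = 4 - 3 = 1)
Y(D, b) = 1 + b (Y(D, b) = b + 1 = 1 + b)
G(B, C) = 4 + B + C
(235 + Y(s, -15))*G(16, -3) = (235 + (1 - 15))*(4 + 16 - 3) = (235 - 14)*17 = 221*17 = 3757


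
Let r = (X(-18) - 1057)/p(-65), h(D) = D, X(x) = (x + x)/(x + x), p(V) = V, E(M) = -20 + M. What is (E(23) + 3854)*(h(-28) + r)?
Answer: -2946748/65 ≈ -45335.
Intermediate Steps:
X(x) = 1 (X(x) = (2*x)/((2*x)) = (2*x)*(1/(2*x)) = 1)
r = 1056/65 (r = (1 - 1057)/(-65) = -1056*(-1/65) = 1056/65 ≈ 16.246)
(E(23) + 3854)*(h(-28) + r) = ((-20 + 23) + 3854)*(-28 + 1056/65) = (3 + 3854)*(-764/65) = 3857*(-764/65) = -2946748/65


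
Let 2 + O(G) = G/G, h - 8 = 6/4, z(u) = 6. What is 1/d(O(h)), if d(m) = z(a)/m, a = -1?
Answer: -1/6 ≈ -0.16667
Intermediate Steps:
h = 19/2 (h = 8 + 6/4 = 8 + 6*(1/4) = 8 + 3/2 = 19/2 ≈ 9.5000)
O(G) = -1 (O(G) = -2 + G/G = -2 + 1 = -1)
d(m) = 6/m
1/d(O(h)) = 1/(6/(-1)) = 1/(6*(-1)) = 1/(-6) = -1/6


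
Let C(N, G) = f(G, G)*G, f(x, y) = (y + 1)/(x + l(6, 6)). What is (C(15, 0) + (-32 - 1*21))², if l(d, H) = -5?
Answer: 2809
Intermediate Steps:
f(x, y) = (1 + y)/(-5 + x) (f(x, y) = (y + 1)/(x - 5) = (1 + y)/(-5 + x))
C(N, G) = G*(1 + G)/(-5 + G) (C(N, G) = ((1 + G)/(-5 + G))*G = G*(1 + G)/(-5 + G))
(C(15, 0) + (-32 - 1*21))² = (0*(1 + 0)/(-5 + 0) + (-32 - 1*21))² = (0*1/(-5) + (-32 - 21))² = (0*(-⅕)*1 - 53)² = (0 - 53)² = (-53)² = 2809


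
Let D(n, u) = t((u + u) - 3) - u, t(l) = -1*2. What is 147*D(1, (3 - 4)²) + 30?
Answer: -411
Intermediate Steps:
t(l) = -2
D(n, u) = -2 - u
147*D(1, (3 - 4)²) + 30 = 147*(-2 - (3 - 4)²) + 30 = 147*(-2 - 1*(-1)²) + 30 = 147*(-2 - 1*1) + 30 = 147*(-2 - 1) + 30 = 147*(-3) + 30 = -441 + 30 = -411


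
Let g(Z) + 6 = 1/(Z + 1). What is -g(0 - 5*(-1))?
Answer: 35/6 ≈ 5.8333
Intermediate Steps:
g(Z) = -6 + 1/(1 + Z) (g(Z) = -6 + 1/(Z + 1) = -6 + 1/(1 + Z))
-g(0 - 5*(-1)) = -(-5 - 6*(0 - 5*(-1)))/(1 + (0 - 5*(-1))) = -(-5 - 6*(0 + 5))/(1 + (0 + 5)) = -(-5 - 6*5)/(1 + 5) = -(-5 - 30)/6 = -(-35)/6 = -1*(-35/6) = 35/6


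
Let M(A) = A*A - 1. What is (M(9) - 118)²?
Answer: 1444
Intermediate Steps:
M(A) = -1 + A² (M(A) = A² - 1 = -1 + A²)
(M(9) - 118)² = ((-1 + 9²) - 118)² = ((-1 + 81) - 118)² = (80 - 118)² = (-38)² = 1444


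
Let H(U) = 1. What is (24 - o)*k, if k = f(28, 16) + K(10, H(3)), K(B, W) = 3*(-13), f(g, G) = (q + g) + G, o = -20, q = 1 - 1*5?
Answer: 44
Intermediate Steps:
q = -4 (q = 1 - 5 = -4)
f(g, G) = -4 + G + g (f(g, G) = (-4 + g) + G = -4 + G + g)
K(B, W) = -39
k = 1 (k = (-4 + 16 + 28) - 39 = 40 - 39 = 1)
(24 - o)*k = (24 - 1*(-20))*1 = (24 + 20)*1 = 44*1 = 44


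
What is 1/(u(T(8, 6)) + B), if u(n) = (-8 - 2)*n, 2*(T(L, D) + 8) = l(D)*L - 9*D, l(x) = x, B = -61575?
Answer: -1/61465 ≈ -1.6269e-5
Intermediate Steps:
T(L, D) = -8 - 9*D/2 + D*L/2 (T(L, D) = -8 + (D*L - 9*D)/2 = -8 + (-9*D + D*L)/2 = -8 + (-9*D/2 + D*L/2) = -8 - 9*D/2 + D*L/2)
u(n) = -10*n
1/(u(T(8, 6)) + B) = 1/(-10*(-8 - 9/2*6 + (1/2)*6*8) - 61575) = 1/(-10*(-8 - 27 + 24) - 61575) = 1/(-10*(-11) - 61575) = 1/(110 - 61575) = 1/(-61465) = -1/61465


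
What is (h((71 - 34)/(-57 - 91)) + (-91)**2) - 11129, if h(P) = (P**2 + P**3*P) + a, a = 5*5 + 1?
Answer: -722415/256 ≈ -2821.9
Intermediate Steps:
a = 26 (a = 25 + 1 = 26)
h(P) = 26 + P**2 + P**4 (h(P) = (P**2 + P**3*P) + 26 = (P**2 + P**4) + 26 = 26 + P**2 + P**4)
(h((71 - 34)/(-57 - 91)) + (-91)**2) - 11129 = ((26 + ((71 - 34)/(-57 - 91))**2 + ((71 - 34)/(-57 - 91))**4) + (-91)**2) - 11129 = ((26 + (37/(-148))**2 + (37/(-148))**4) + 8281) - 11129 = ((26 + (37*(-1/148))**2 + (37*(-1/148))**4) + 8281) - 11129 = ((26 + (-1/4)**2 + (-1/4)**4) + 8281) - 11129 = ((26 + 1/16 + 1/256) + 8281) - 11129 = (6673/256 + 8281) - 11129 = 2126609/256 - 11129 = -722415/256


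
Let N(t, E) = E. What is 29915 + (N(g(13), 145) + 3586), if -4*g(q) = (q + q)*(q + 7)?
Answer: 33646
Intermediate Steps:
g(q) = -q*(7 + q)/2 (g(q) = -(q + q)*(q + 7)/4 = -2*q*(7 + q)/4 = -q*(7 + q)/2)
29915 + (N(g(13), 145) + 3586) = 29915 + (145 + 3586) = 29915 + 3731 = 33646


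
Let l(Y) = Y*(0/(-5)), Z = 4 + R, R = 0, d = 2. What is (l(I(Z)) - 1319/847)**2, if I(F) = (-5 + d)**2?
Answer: 1739761/717409 ≈ 2.4251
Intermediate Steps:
Z = 4 (Z = 4 + 0 = 4)
I(F) = 9 (I(F) = (-5 + 2)**2 = (-3)**2 = 9)
l(Y) = 0 (l(Y) = Y*(0*(-1/5)) = Y*0 = 0)
(l(I(Z)) - 1319/847)**2 = (0 - 1319/847)**2 = (-1319/847)**2 = 1739761/717409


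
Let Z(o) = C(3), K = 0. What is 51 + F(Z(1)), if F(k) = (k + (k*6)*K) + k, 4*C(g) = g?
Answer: 105/2 ≈ 52.500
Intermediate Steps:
C(g) = g/4
Z(o) = ¾ (Z(o) = (¼)*3 = ¾)
F(k) = 2*k (F(k) = (k + (k*6)*0) + k = (k + (6*k)*0) + k = (k + 0) + k = k + k = 2*k)
51 + F(Z(1)) = 51 + 2*(¾) = 51 + 3/2 = 105/2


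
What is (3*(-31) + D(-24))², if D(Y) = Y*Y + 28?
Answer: 261121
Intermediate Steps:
D(Y) = 28 + Y² (D(Y) = Y² + 28 = 28 + Y²)
(3*(-31) + D(-24))² = (3*(-31) + (28 + (-24)²))² = (-93 + (28 + 576))² = (-93 + 604)² = 511² = 261121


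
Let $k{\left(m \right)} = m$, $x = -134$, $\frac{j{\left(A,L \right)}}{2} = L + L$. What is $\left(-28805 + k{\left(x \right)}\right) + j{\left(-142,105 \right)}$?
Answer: $-28519$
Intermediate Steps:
$j{\left(A,L \right)} = 4 L$ ($j{\left(A,L \right)} = 2 \left(L + L\right) = 2 \cdot 2 L = 4 L$)
$\left(-28805 + k{\left(x \right)}\right) + j{\left(-142,105 \right)} = \left(-28805 - 134\right) + 4 \cdot 105 = -28939 + 420 = -28519$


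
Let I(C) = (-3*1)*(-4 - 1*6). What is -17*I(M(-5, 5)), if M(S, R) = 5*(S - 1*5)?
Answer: -510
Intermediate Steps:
M(S, R) = -25 + 5*S (M(S, R) = 5*(S - 5) = 5*(-5 + S) = -25 + 5*S)
I(C) = 30 (I(C) = -3*(-4 - 6) = -3*(-10) = 30)
-17*I(M(-5, 5)) = -17*30 = -510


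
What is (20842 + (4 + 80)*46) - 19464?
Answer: 5242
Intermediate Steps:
(20842 + (4 + 80)*46) - 19464 = (20842 + 84*46) - 19464 = (20842 + 3864) - 19464 = 24706 - 19464 = 5242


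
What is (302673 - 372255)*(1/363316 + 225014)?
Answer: -2844205526912175/181658 ≈ -1.5657e+10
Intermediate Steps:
(302673 - 372255)*(1/363316 + 225014) = -69582*(1/363316 + 225014) = -69582*81751186425/363316 = -2844205526912175/181658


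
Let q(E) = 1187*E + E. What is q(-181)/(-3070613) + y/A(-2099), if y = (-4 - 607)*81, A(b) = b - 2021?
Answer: 152853623343/12650925560 ≈ 12.082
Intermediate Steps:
A(b) = -2021 + b
q(E) = 1188*E
y = -49491 (y = -611*81 = -49491)
q(-181)/(-3070613) + y/A(-2099) = (1188*(-181))/(-3070613) - 49491/(-2021 - 2099) = -215028*(-1/3070613) - 49491/(-4120) = 215028/3070613 - 49491*(-1/4120) = 215028/3070613 + 49491/4120 = 152853623343/12650925560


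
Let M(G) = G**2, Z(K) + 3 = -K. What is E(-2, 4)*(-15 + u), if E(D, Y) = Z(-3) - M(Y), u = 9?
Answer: 96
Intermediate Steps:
Z(K) = -3 - K
E(D, Y) = -Y**2 (E(D, Y) = (-3 - 1*(-3)) - Y**2 = (-3 + 3) - Y**2 = 0 - Y**2 = -Y**2)
E(-2, 4)*(-15 + u) = (-1*4**2)*(-15 + 9) = -1*16*(-6) = -16*(-6) = 96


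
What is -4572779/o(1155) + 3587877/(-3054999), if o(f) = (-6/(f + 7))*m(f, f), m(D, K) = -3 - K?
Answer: -2705495585815033/3537688842 ≈ -7.6476e+5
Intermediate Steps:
o(f) = -6*(-3 - f)/(7 + f) (o(f) = (-6/(f + 7))*(-3 - f) = (-6/(7 + f))*(-3 - f) = -6*(-3 - f)/(7 + f))
-4572779/o(1155) + 3587877/(-3054999) = -4572779*(7 + 1155)/(6*(3 + 1155)) + 3587877/(-3054999) = -4572779/(6*1158/1162) + 3587877*(-1/3054999) = -4572779/(6*(1/1162)*1158) - 1195959/1018333 = -4572779/3474/581 - 1195959/1018333 = -4572779*581/3474 - 1195959/1018333 = -2656784599/3474 - 1195959/1018333 = -2705495585815033/3537688842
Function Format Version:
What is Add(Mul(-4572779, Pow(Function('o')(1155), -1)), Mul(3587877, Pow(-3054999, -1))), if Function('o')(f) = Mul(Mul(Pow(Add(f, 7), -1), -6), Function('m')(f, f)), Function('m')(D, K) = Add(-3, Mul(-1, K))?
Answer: Rational(-2705495585815033, 3537688842) ≈ -7.6476e+5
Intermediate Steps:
Function('o')(f) = Mul(-6, Pow(Add(7, f), -1), Add(-3, Mul(-1, f))) (Function('o')(f) = Mul(Mul(Pow(Add(f, 7), -1), -6), Add(-3, Mul(-1, f))) = Mul(Mul(Pow(Add(7, f), -1), -6), Add(-3, Mul(-1, f))) = Mul(Mul(-6, Pow(Add(7, f), -1)), Add(-3, Mul(-1, f))) = Mul(-6, Pow(Add(7, f), -1), Add(-3, Mul(-1, f))))
Add(Mul(-4572779, Pow(Function('o')(1155), -1)), Mul(3587877, Pow(-3054999, -1))) = Add(Mul(-4572779, Pow(Mul(6, Pow(Add(7, 1155), -1), Add(3, 1155)), -1)), Mul(3587877, Pow(-3054999, -1))) = Add(Mul(-4572779, Pow(Mul(6, Pow(1162, -1), 1158), -1)), Mul(3587877, Rational(-1, 3054999))) = Add(Mul(-4572779, Pow(Mul(6, Rational(1, 1162), 1158), -1)), Rational(-1195959, 1018333)) = Add(Mul(-4572779, Pow(Rational(3474, 581), -1)), Rational(-1195959, 1018333)) = Add(Mul(-4572779, Rational(581, 3474)), Rational(-1195959, 1018333)) = Add(Rational(-2656784599, 3474), Rational(-1195959, 1018333)) = Rational(-2705495585815033, 3537688842)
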